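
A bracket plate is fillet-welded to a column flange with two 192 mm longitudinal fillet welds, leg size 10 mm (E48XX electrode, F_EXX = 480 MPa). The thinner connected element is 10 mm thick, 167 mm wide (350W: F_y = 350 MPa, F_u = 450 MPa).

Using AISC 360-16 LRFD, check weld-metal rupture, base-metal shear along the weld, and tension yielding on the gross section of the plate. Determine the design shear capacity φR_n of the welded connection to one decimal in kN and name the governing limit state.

526.1 kN (gross-section yield governs)

Weld metal: throat = 0.707×10 = 7.07 mm, L = 2×192 = 384 mm. φR_n = 0.75 × 0.6 × 480 × 7.07 × 384 = 586.4 kN.
Base metal shear (10 mm plate): yield φR_n = 1.0×0.6×350×10×384 = 806.4 kN; rupture φR_n = 0.75×0.6×450×10×384 = 777.6 kN; take 777.6 kN (rupture).
Tension yield (gross): A_g = 167×10 = 1670 mm². φR_n = 0.90 × 350 × 1670 = 526.1 kN.
Governing: min(586.4, 777.6, 526.1) = 526.1 kN → gross-section yield.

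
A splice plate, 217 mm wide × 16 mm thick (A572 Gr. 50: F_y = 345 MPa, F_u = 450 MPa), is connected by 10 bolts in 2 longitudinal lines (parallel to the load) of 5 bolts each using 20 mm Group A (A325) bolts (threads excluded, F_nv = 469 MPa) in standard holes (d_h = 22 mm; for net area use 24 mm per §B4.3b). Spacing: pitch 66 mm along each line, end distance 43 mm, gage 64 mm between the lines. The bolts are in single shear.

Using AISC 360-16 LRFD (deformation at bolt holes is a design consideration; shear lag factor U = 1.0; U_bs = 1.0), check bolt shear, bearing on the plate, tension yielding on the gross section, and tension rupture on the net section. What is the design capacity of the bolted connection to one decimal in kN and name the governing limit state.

Bolt shear: A_b = π(20)²/4 = 314.16 mm². φR_n = 0.75 × 469 × 314.16 × 10 × 1 = 1105.1 kN.
Bearing (16 mm plate, F_u = 450 MPa): end bolts L_c = 43 − 22/2 = 32, R_n = min(1.2×32×16×450, 2.4×20×16×450) = 276.48 kN/bolt; interior L_c = 66 − 22 = 44, R_n = 345.6 kN/bolt. φR_n = 0.75 × (2×276.48 + 8×345.6) = 2488.3 kN.
Tension yield (gross): A_g = 217×16 = 3472 mm². φR_n = 0.90 × 345 × 3472 = 1078.1 kN.
Tension rupture (net): A_n = (217 − 2×24)×16 = 2704 mm² (U = 1.0, A_e = A_n). φR_n = 0.75 × 450 × 2704 = 912.6 kN.
Governing: min(1105.1, 2488.3, 1078.1, 912.6) = 912.6 kN → net-section rupture.

912.6 kN (net-section rupture governs)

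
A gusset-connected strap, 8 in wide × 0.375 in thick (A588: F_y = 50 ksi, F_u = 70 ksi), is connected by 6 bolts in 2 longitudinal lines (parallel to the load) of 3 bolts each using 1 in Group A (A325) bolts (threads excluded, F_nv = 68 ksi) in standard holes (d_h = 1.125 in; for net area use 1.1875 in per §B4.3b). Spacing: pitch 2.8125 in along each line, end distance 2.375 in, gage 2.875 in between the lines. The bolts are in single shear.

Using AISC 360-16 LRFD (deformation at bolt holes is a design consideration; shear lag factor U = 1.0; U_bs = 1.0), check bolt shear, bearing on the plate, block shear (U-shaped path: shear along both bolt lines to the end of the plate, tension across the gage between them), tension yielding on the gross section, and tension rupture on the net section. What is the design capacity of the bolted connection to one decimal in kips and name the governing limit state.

110.7 kips (net-section rupture governs)

Bolt shear: A_b = π(1)²/4 = 0.7854 in². φR_n = 0.75 × 68 × 0.7854 × 6 × 1 = 240.3 kips.
Bearing (0.375 in plate, F_u = 70 ksi): end bolts L_c = 2.375 − 1.125/2 = 1.8125, R_n = min(1.2×1.8125×0.375×70, 2.4×1×0.375×70) = 57.094 kips/bolt; interior L_c = 2.8125 − 1.125 = 1.6875, R_n = 53.156 kips/bolt. φR_n = 0.75 × (2×57.094 + 4×53.156) = 245.1 kips.
Block shear: shear path 2×[2.375+2×2.8125] = 2×8 in, A_gv = 6, A_nv = 2×(8 − 2.5×1.1875)×0.375 = 3.7734 in²; tension across gage: (2.875 − 1×1.1875)×0.375 = 0.63281 in². R_n = min(0.6×70×3.7734, 0.6×50×6) + 1.0×70×0.63281 = min(158.48, 180) + 44.297 = 202.78 kips. φR_n = 0.75 × 202.78 = 152.1 kips.
Tension yield (gross): A_g = 8×0.375 = 3 in². φR_n = 0.90 × 50 × 3 = 135.0 kips.
Tension rupture (net): A_n = (8 − 2×1.1875)×0.375 = 2.1094 in² (U = 1.0, A_e = A_n). φR_n = 0.75 × 70 × 2.1094 = 110.7 kips.
Governing: min(240.3, 245.1, 152.1, 135.0, 110.7) = 110.7 kips → net-section rupture.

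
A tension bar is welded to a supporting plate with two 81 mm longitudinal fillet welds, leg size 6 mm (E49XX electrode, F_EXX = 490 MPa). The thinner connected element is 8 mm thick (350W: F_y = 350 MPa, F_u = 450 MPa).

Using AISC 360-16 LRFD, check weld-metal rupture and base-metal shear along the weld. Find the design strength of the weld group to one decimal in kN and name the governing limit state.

Weld metal: throat = 0.707×6 = 4.242 mm, L = 2×81 = 162 mm. φR_n = 0.75 × 0.6 × 490 × 4.242 × 162 = 151.5 kN.
Base metal shear (8 mm plate): yield φR_n = 1.0×0.6×350×8×162 = 272.2 kN; rupture φR_n = 0.75×0.6×450×8×162 = 262.4 kN; take 262.4 kN (rupture).
Governing: min(151.5, 262.4) = 151.5 kN → weld metal.

151.5 kN (weld metal governs)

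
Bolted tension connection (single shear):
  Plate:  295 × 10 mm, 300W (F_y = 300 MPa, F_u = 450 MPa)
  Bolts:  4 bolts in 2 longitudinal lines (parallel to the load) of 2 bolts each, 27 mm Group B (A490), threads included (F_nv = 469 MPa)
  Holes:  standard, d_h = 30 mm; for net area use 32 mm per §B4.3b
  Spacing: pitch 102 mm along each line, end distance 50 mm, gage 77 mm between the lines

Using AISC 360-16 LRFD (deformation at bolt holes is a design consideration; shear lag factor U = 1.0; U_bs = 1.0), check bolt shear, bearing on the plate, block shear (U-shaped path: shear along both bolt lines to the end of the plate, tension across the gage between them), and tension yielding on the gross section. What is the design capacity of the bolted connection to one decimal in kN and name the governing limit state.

562.3 kN (block shear governs)

Bolt shear: A_b = π(27)²/4 = 572.56 mm². φR_n = 0.75 × 469 × 572.56 × 4 × 1 = 805.6 kN.
Bearing (10 mm plate, F_u = 450 MPa): end bolts L_c = 50 − 30/2 = 35, R_n = min(1.2×35×10×450, 2.4×27×10×450) = 189 kN/bolt; interior L_c = 102 − 30 = 72, R_n = 291.6 kN/bolt. φR_n = 0.75 × (2×189 + 2×291.6) = 720.9 kN.
Block shear: shear path 2×[50+1×102] = 2×152 mm, A_gv = 3040, A_nv = 2×(152 − 1.5×32)×10 = 2080 mm²; tension across gage: (77 − 1×32)×10 = 450 mm². R_n = min(0.6×450×2080, 0.6×300×3040) + 1.0×450×450 = min(561.6, 547.2) + 202.5 = 749.7 kN. φR_n = 0.75 × 749.7 = 562.3 kN.
Tension yield (gross): A_g = 295×10 = 2950 mm². φR_n = 0.90 × 300 × 2950 = 796.5 kN.
Governing: min(805.6, 720.9, 562.3, 796.5) = 562.3 kN → block shear.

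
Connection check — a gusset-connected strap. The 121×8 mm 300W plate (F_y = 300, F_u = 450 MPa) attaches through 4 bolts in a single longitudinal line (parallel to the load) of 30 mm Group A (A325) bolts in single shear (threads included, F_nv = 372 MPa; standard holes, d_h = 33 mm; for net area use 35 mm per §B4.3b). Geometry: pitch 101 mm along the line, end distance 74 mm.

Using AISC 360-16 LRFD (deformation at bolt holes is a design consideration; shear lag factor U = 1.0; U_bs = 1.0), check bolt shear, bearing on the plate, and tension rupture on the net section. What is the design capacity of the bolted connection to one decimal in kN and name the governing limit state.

Bolt shear: A_b = π(30)²/4 = 706.86 mm². φR_n = 0.75 × 372 × 706.86 × 4 × 1 = 788.9 kN.
Bearing (8 mm plate, F_u = 450 MPa): end bolts L_c = 74 − 33/2 = 57.5, R_n = min(1.2×57.5×8×450, 2.4×30×8×450) = 248.4 kN/bolt; interior L_c = 101 − 33 = 68, R_n = 259.2 kN/bolt. φR_n = 0.75 × (1×248.4 + 3×259.2) = 769.5 kN.
Tension rupture (net): A_n = (121 − 1×35)×8 = 688 mm² (U = 1.0, A_e = A_n). φR_n = 0.75 × 450 × 688 = 232.2 kN.
Governing: min(788.9, 769.5, 232.2) = 232.2 kN → net-section rupture.

232.2 kN (net-section rupture governs)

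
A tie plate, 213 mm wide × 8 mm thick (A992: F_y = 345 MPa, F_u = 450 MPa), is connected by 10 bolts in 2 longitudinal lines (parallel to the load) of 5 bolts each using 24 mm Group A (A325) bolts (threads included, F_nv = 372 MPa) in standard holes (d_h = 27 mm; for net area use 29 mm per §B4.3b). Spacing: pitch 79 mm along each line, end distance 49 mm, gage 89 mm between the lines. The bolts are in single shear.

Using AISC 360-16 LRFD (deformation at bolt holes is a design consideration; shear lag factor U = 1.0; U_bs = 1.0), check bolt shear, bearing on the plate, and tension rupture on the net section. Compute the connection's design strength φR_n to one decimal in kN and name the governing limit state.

418.5 kN (net-section rupture governs)

Bolt shear: A_b = π(24)²/4 = 452.39 mm². φR_n = 0.75 × 372 × 452.39 × 10 × 1 = 1262.2 kN.
Bearing (8 mm plate, F_u = 450 MPa): end bolts L_c = 49 − 27/2 = 35.5, R_n = min(1.2×35.5×8×450, 2.4×24×8×450) = 153.36 kN/bolt; interior L_c = 79 − 27 = 52, R_n = 207.36 kN/bolt. φR_n = 0.75 × (2×153.36 + 8×207.36) = 1474.2 kN.
Tension rupture (net): A_n = (213 − 2×29)×8 = 1240 mm² (U = 1.0, A_e = A_n). φR_n = 0.75 × 450 × 1240 = 418.5 kN.
Governing: min(1262.2, 1474.2, 418.5) = 418.5 kN → net-section rupture.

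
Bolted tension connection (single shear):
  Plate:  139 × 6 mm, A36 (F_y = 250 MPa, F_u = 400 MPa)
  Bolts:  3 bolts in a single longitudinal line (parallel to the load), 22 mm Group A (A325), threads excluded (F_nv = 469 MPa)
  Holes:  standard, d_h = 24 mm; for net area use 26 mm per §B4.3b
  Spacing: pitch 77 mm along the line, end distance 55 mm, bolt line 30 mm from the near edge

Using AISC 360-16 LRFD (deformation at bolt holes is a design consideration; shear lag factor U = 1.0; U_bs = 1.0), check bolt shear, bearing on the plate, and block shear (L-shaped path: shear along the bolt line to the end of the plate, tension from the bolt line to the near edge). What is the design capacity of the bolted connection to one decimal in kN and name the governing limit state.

171.7 kN (block shear governs)

Bolt shear: A_b = π(22)²/4 = 380.13 mm². φR_n = 0.75 × 469 × 380.13 × 3 × 1 = 401.1 kN.
Bearing (6 mm plate, F_u = 400 MPa): end bolts L_c = 55 − 24/2 = 43, R_n = min(1.2×43×6×400, 2.4×22×6×400) = 123.84 kN/bolt; interior L_c = 77 − 24 = 53, R_n = 126.72 kN/bolt. φR_n = 0.75 × (1×123.84 + 2×126.72) = 283.0 kN.
Block shear: shear path 1×[55+2×77] = 1×209 mm, A_gv = 1254, A_nv = 1×(209 − 2.5×26)×6 = 864 mm²; tension to near edge: (30 − 0.5×26)×6 = 102 mm². R_n = min(0.6×400×864, 0.6×250×1254) + 1.0×400×102 = min(207.36, 188.1) + 40.8 = 228.9 kN. φR_n = 0.75 × 228.9 = 171.7 kN.
Governing: min(401.1, 283.0, 171.7) = 171.7 kN → block shear.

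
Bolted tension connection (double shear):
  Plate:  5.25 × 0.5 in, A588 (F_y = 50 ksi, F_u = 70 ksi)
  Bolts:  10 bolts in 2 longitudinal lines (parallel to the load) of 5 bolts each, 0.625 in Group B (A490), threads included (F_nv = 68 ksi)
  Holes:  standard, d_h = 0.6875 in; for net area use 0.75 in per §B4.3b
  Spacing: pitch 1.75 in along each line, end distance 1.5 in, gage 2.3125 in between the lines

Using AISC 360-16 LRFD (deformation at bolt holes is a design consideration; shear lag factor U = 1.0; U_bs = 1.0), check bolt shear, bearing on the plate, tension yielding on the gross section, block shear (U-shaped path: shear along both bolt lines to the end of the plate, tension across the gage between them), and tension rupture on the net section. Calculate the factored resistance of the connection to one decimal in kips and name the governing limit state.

98.4 kips (net-section rupture governs)

Bolt shear: A_b = π(0.625)²/4 = 0.3068 in². φR_n = 0.75 × 68 × 0.3068 × 10 × 2 = 312.9 kips.
Bearing (0.5 in plate, F_u = 70 ksi): end bolts L_c = 1.5 − 0.6875/2 = 1.15625, R_n = min(1.2×1.15625×0.5×70, 2.4×0.625×0.5×70) = 48.563 kips/bolt; interior L_c = 1.75 − 0.6875 = 1.0625, R_n = 44.625 kips/bolt. φR_n = 0.75 × (2×48.563 + 8×44.625) = 340.6 kips.
Tension yield (gross): A_g = 5.25×0.5 = 2.625 in². φR_n = 0.90 × 50 × 2.625 = 118.1 kips.
Block shear: shear path 2×[1.5+4×1.75] = 2×8.5 in, A_gv = 8.5, A_nv = 2×(8.5 − 4.5×0.75)×0.5 = 5.125 in²; tension across gage: (2.3125 − 1×0.75)×0.5 = 0.78125 in². R_n = min(0.6×70×5.125, 0.6×50×8.5) + 1.0×70×0.78125 = min(215.25, 255) + 54.688 = 269.94 kips. φR_n = 0.75 × 269.94 = 202.5 kips.
Tension rupture (net): A_n = (5.25 − 2×0.75)×0.5 = 1.875 in² (U = 1.0, A_e = A_n). φR_n = 0.75 × 70 × 1.875 = 98.4 kips.
Governing: min(312.9, 340.6, 118.1, 202.5, 98.4) = 98.4 kips → net-section rupture.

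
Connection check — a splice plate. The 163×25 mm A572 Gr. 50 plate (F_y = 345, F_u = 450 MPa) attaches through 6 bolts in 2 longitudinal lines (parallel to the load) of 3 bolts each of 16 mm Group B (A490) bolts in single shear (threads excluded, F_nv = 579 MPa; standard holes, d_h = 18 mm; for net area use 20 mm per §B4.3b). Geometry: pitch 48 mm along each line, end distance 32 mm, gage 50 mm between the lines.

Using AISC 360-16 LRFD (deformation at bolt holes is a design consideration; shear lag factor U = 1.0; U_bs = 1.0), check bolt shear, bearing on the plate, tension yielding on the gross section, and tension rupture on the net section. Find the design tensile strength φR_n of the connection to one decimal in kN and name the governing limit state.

Bolt shear: A_b = π(16)²/4 = 201.06 mm². φR_n = 0.75 × 579 × 201.06 × 6 × 1 = 523.9 kN.
Bearing (25 mm plate, F_u = 450 MPa): end bolts L_c = 32 − 18/2 = 23, R_n = min(1.2×23×25×450, 2.4×16×25×450) = 310.5 kN/bolt; interior L_c = 48 − 18 = 30, R_n = 405 kN/bolt. φR_n = 0.75 × (2×310.5 + 4×405) = 1680.8 kN.
Tension yield (gross): A_g = 163×25 = 4075 mm². φR_n = 0.90 × 345 × 4075 = 1265.3 kN.
Tension rupture (net): A_n = (163 − 2×20)×25 = 3075 mm² (U = 1.0, A_e = A_n). φR_n = 0.75 × 450 × 3075 = 1037.8 kN.
Governing: min(523.9, 1680.8, 1265.3, 1037.8) = 523.9 kN → bolt shear.

523.9 kN (bolt shear governs)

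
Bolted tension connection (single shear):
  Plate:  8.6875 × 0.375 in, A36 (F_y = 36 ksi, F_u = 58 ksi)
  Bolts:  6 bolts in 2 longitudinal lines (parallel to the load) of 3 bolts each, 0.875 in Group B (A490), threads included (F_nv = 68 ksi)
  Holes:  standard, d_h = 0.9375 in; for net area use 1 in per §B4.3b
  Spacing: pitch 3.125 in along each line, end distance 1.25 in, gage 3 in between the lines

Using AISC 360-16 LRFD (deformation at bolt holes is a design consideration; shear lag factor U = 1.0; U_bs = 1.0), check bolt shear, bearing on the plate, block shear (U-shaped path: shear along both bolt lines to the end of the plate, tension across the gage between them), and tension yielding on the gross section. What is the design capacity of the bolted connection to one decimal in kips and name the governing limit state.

105.6 kips (gross-section yield governs)

Bolt shear: A_b = π(0.875)²/4 = 0.60132 in². φR_n = 0.75 × 68 × 0.60132 × 6 × 1 = 184.0 kips.
Bearing (0.375 in plate, F_u = 58 ksi): end bolts L_c = 1.25 − 0.9375/2 = 0.78125, R_n = min(1.2×0.78125×0.375×58, 2.4×0.875×0.375×58) = 20.391 kips/bolt; interior L_c = 3.125 − 0.9375 = 2.1875, R_n = 45.675 kips/bolt. φR_n = 0.75 × (2×20.391 + 4×45.675) = 167.6 kips.
Block shear: shear path 2×[1.25+2×3.125] = 2×7.5 in, A_gv = 5.625, A_nv = 2×(7.5 − 2.5×1)×0.375 = 3.75 in²; tension across gage: (3 − 1×1)×0.375 = 0.75 in². R_n = min(0.6×58×3.75, 0.6×36×5.625) + 1.0×58×0.75 = min(130.5, 121.5) + 43.5 = 165 kips. φR_n = 0.75 × 165 = 123.8 kips.
Tension yield (gross): A_g = 8.6875×0.375 = 3.2578 in². φR_n = 0.90 × 36 × 3.2578 = 105.6 kips.
Governing: min(184.0, 167.6, 123.8, 105.6) = 105.6 kips → gross-section yield.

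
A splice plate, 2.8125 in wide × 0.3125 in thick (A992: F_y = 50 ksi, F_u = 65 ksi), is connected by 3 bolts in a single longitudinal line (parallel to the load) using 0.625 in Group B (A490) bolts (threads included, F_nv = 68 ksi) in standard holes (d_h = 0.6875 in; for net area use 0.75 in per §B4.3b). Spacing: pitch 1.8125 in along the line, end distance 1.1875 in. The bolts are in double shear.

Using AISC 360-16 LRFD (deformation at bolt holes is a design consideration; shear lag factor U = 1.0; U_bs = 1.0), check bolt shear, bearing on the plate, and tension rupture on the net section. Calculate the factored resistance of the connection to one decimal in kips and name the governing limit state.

31.4 kips (net-section rupture governs)

Bolt shear: A_b = π(0.625)²/4 = 0.3068 in². φR_n = 0.75 × 68 × 0.3068 × 3 × 2 = 93.9 kips.
Bearing (0.3125 in plate, F_u = 65 ksi): end bolts L_c = 1.1875 − 0.6875/2 = 0.84375, R_n = min(1.2×0.84375×0.3125×65, 2.4×0.625×0.3125×65) = 20.566 kips/bolt; interior L_c = 1.8125 − 0.6875 = 1.125, R_n = 27.422 kips/bolt. φR_n = 0.75 × (1×20.566 + 2×27.422) = 56.6 kips.
Tension rupture (net): A_n = (2.8125 − 1×0.75)×0.3125 = 0.64453 in² (U = 1.0, A_e = A_n). φR_n = 0.75 × 65 × 0.64453 = 31.4 kips.
Governing: min(93.9, 56.6, 31.4) = 31.4 kips → net-section rupture.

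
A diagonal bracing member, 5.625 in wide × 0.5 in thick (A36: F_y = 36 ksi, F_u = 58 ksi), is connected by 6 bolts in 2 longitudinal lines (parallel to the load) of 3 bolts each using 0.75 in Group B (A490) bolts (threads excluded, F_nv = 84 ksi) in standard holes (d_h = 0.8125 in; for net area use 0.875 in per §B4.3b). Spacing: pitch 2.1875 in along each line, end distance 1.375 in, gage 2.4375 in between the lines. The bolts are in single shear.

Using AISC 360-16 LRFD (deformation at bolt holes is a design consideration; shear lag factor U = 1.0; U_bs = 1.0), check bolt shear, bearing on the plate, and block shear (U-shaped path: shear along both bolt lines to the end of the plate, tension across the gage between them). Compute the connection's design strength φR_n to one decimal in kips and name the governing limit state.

127.0 kips (block shear governs)

Bolt shear: A_b = π(0.75)²/4 = 0.44179 in². φR_n = 0.75 × 84 × 0.44179 × 6 × 1 = 167.0 kips.
Bearing (0.5 in plate, F_u = 58 ksi): end bolts L_c = 1.375 − 0.8125/2 = 0.96875, R_n = min(1.2×0.96875×0.5×58, 2.4×0.75×0.5×58) = 33.713 kips/bolt; interior L_c = 2.1875 − 0.8125 = 1.375, R_n = 47.85 kips/bolt. φR_n = 0.75 × (2×33.713 + 4×47.85) = 194.1 kips.
Block shear: shear path 2×[1.375+2×2.1875] = 2×5.75 in, A_gv = 5.75, A_nv = 2×(5.75 − 2.5×0.875)×0.5 = 3.5625 in²; tension across gage: (2.4375 − 1×0.875)×0.5 = 0.78125 in². R_n = min(0.6×58×3.5625, 0.6×36×5.75) + 1.0×58×0.78125 = min(123.98, 124.2) + 45.313 = 169.29 kips. φR_n = 0.75 × 169.29 = 127.0 kips.
Governing: min(167.0, 194.1, 127.0) = 127.0 kips → block shear.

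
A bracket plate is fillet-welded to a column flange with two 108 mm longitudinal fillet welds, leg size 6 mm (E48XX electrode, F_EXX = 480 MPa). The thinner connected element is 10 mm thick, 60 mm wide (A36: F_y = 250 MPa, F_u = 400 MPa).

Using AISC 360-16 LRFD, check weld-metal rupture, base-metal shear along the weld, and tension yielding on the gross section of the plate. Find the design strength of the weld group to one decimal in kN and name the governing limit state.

Weld metal: throat = 0.707×6 = 4.242 mm, L = 2×108 = 216 mm. φR_n = 0.75 × 0.6 × 480 × 4.242 × 216 = 197.9 kN.
Base metal shear (10 mm plate): yield φR_n = 1.0×0.6×250×10×216 = 324.0 kN; rupture φR_n = 0.75×0.6×400×10×216 = 388.8 kN; take 324.0 kN (yield).
Tension yield (gross): A_g = 60×10 = 600 mm². φR_n = 0.90 × 250 × 600 = 135.0 kN.
Governing: min(197.9, 324.0, 135.0) = 135.0 kN → gross-section yield.

135.0 kN (gross-section yield governs)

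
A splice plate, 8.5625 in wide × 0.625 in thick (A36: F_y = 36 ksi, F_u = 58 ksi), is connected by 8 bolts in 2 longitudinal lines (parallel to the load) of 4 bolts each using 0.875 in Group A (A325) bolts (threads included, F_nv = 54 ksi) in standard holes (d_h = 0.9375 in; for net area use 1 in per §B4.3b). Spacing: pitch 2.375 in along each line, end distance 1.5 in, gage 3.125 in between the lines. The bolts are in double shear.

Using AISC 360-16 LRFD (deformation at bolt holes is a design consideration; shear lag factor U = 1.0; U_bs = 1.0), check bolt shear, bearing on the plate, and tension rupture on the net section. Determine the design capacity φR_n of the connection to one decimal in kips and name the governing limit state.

178.4 kips (net-section rupture governs)

Bolt shear: A_b = π(0.875)²/4 = 0.60132 in². φR_n = 0.75 × 54 × 0.60132 × 8 × 2 = 389.7 kips.
Bearing (0.625 in plate, F_u = 58 ksi): end bolts L_c = 1.5 − 0.9375/2 = 1.03125, R_n = min(1.2×1.03125×0.625×58, 2.4×0.875×0.625×58) = 44.859 kips/bolt; interior L_c = 2.375 − 0.9375 = 1.4375, R_n = 62.531 kips/bolt. φR_n = 0.75 × (2×44.859 + 6×62.531) = 348.7 kips.
Tension rupture (net): A_n = (8.5625 − 2×1)×0.625 = 4.1016 in² (U = 1.0, A_e = A_n). φR_n = 0.75 × 58 × 4.1016 = 178.4 kips.
Governing: min(389.7, 348.7, 178.4) = 178.4 kips → net-section rupture.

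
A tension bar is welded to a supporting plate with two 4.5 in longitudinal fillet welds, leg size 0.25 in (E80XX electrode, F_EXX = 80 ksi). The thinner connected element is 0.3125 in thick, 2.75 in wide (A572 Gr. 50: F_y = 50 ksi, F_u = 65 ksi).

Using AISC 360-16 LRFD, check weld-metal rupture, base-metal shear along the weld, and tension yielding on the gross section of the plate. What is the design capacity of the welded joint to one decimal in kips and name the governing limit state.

Weld metal: throat = 0.707×0.25 = 0.17675 in, L = 2×4.5 = 9 in. φR_n = 0.75 × 0.6 × 80 × 0.17675 × 9 = 57.3 kips.
Base metal shear (0.3125 in plate): yield φR_n = 1.0×0.6×50×0.3125×9 = 84.4 kips; rupture φR_n = 0.75×0.6×65×0.3125×9 = 82.3 kips; take 82.3 kips (rupture).
Tension yield (gross): A_g = 2.75×0.3125 = 0.85938 in². φR_n = 0.90 × 50 × 0.85938 = 38.7 kips.
Governing: min(57.3, 82.3, 38.7) = 38.7 kips → gross-section yield.

38.7 kips (gross-section yield governs)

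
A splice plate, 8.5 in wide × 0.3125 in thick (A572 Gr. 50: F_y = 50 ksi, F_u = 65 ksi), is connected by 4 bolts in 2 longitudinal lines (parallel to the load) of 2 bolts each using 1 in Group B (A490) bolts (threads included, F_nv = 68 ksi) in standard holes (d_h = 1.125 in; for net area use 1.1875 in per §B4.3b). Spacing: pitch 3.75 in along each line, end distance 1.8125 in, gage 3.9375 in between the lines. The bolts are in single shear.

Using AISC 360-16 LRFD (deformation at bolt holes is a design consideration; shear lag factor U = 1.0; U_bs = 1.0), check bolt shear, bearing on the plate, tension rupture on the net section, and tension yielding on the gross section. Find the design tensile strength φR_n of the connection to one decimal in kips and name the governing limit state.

Bolt shear: A_b = π(1)²/4 = 0.7854 in². φR_n = 0.75 × 68 × 0.7854 × 4 × 1 = 160.2 kips.
Bearing (0.3125 in plate, F_u = 65 ksi): end bolts L_c = 1.8125 − 1.125/2 = 1.25, R_n = min(1.2×1.25×0.3125×65, 2.4×1×0.3125×65) = 30.469 kips/bolt; interior L_c = 3.75 − 1.125 = 2.625, R_n = 48.75 kips/bolt. φR_n = 0.75 × (2×30.469 + 2×48.75) = 118.8 kips.
Tension rupture (net): A_n = (8.5 − 2×1.1875)×0.3125 = 1.9141 in² (U = 1.0, A_e = A_n). φR_n = 0.75 × 65 × 1.9141 = 93.3 kips.
Tension yield (gross): A_g = 8.5×0.3125 = 2.6563 in². φR_n = 0.90 × 50 × 2.6563 = 119.5 kips.
Governing: min(160.2, 118.8, 93.3, 119.5) = 93.3 kips → net-section rupture.

93.3 kips (net-section rupture governs)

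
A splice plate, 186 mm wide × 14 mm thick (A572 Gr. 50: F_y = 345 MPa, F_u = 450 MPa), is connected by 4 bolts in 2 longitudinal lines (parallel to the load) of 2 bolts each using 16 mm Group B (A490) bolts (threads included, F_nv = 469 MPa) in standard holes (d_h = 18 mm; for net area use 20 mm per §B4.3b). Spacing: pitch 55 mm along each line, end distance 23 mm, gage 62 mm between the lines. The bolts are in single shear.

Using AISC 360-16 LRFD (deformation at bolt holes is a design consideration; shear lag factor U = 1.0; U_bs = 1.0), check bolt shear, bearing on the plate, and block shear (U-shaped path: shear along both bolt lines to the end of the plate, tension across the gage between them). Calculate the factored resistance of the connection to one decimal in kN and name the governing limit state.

Bolt shear: A_b = π(16)²/4 = 201.06 mm². φR_n = 0.75 × 469 × 201.06 × 4 × 1 = 282.9 kN.
Bearing (14 mm plate, F_u = 450 MPa): end bolts L_c = 23 − 18/2 = 14, R_n = min(1.2×14×14×450, 2.4×16×14×450) = 105.84 kN/bolt; interior L_c = 55 − 18 = 37, R_n = 241.92 kN/bolt. φR_n = 0.75 × (2×105.84 + 2×241.92) = 521.6 kN.
Block shear: shear path 2×[23+1×55] = 2×78 mm, A_gv = 2184, A_nv = 2×(78 − 1.5×20)×14 = 1344 mm²; tension across gage: (62 − 1×20)×14 = 588 mm². R_n = min(0.6×450×1344, 0.6×345×2184) + 1.0×450×588 = min(362.88, 452.09) + 264.6 = 627.48 kN. φR_n = 0.75 × 627.48 = 470.6 kN.
Governing: min(282.9, 521.6, 470.6) = 282.9 kN → bolt shear.

282.9 kN (bolt shear governs)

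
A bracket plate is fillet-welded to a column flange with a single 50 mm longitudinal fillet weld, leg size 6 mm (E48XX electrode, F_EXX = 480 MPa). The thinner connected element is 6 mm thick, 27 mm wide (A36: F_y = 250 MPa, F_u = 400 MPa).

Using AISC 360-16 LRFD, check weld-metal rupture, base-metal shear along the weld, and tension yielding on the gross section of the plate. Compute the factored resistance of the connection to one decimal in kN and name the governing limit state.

Weld metal: throat = 0.707×6 = 4.242 mm, L = 50 mm. φR_n = 0.75 × 0.6 × 480 × 4.242 × 50 = 45.8 kN.
Base metal shear (6 mm plate): yield φR_n = 1.0×0.6×250×6×50 = 45.0 kN; rupture φR_n = 0.75×0.6×400×6×50 = 54.0 kN; take 45.0 kN (yield).
Tension yield (gross): A_g = 27×6 = 162 mm². φR_n = 0.90 × 250 × 162 = 36.5 kN.
Governing: min(45.8, 45.0, 36.5) = 36.5 kN → gross-section yield.

36.5 kN (gross-section yield governs)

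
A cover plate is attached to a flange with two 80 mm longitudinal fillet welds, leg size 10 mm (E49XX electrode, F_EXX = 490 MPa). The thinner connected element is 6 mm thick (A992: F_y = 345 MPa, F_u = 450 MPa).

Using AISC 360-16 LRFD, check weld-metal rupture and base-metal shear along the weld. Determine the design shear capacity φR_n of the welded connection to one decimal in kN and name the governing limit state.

Weld metal: throat = 0.707×10 = 7.07 mm, L = 2×80 = 160 mm. φR_n = 0.75 × 0.6 × 490 × 7.07 × 160 = 249.4 kN.
Base metal shear (6 mm plate): yield φR_n = 1.0×0.6×345×6×160 = 198.7 kN; rupture φR_n = 0.75×0.6×450×6×160 = 194.4 kN; take 194.4 kN (rupture).
Governing: min(249.4, 194.4) = 194.4 kN → base-metal shear.

194.4 kN (base-metal shear governs)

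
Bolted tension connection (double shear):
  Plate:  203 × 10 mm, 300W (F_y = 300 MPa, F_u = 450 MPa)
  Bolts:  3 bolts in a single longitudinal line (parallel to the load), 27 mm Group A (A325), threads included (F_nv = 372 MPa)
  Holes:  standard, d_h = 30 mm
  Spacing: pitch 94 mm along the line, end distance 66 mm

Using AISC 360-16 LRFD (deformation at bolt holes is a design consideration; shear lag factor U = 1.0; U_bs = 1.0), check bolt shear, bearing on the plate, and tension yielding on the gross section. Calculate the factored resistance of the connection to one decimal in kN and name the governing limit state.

Bolt shear: A_b = π(27)²/4 = 572.56 mm². φR_n = 0.75 × 372 × 572.56 × 3 × 2 = 958.5 kN.
Bearing (10 mm plate, F_u = 450 MPa): end bolts L_c = 66 − 30/2 = 51, R_n = min(1.2×51×10×450, 2.4×27×10×450) = 275.4 kN/bolt; interior L_c = 94 − 30 = 64, R_n = 291.6 kN/bolt. φR_n = 0.75 × (1×275.4 + 2×291.6) = 644.0 kN.
Tension yield (gross): A_g = 203×10 = 2030 mm². φR_n = 0.90 × 300 × 2030 = 548.1 kN.
Governing: min(958.5, 644.0, 548.1) = 548.1 kN → gross-section yield.

548.1 kN (gross-section yield governs)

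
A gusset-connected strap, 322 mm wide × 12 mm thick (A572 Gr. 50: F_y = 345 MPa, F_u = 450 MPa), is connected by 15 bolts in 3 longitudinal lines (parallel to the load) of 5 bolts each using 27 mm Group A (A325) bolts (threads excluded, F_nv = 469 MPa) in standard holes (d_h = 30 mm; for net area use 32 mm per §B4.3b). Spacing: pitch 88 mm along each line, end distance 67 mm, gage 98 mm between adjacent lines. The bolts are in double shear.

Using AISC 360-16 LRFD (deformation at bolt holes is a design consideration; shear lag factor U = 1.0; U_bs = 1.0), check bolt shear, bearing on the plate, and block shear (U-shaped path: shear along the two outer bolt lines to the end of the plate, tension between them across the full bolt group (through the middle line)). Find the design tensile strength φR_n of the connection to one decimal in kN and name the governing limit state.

1871.1 kN (block shear governs)

Bolt shear: A_b = π(27)²/4 = 572.56 mm². φR_n = 0.75 × 469 × 572.56 × 15 × 2 = 6041.9 kN.
Bearing (12 mm plate, F_u = 450 MPa): end bolts L_c = 67 − 30/2 = 52, R_n = min(1.2×52×12×450, 2.4×27×12×450) = 336.96 kN/bolt; interior L_c = 88 − 30 = 58, R_n = 349.92 kN/bolt. φR_n = 0.75 × (3×336.96 + 12×349.92) = 3907.4 kN.
Block shear: shear path 2×[67+4×88] = 2×419 mm, A_gv = 10056, A_nv = 2×(419 − 4.5×32)×12 = 6600 mm²; tension across gage: (196 − 2×32)×12 = 1584 mm². R_n = min(0.6×450×6600, 0.6×345×10056) + 1.0×450×1584 = min(1782, 2081.6) + 712.8 = 2494.8 kN. φR_n = 0.75 × 2494.8 = 1871.1 kN.
Governing: min(6041.9, 3907.4, 1871.1) = 1871.1 kN → block shear.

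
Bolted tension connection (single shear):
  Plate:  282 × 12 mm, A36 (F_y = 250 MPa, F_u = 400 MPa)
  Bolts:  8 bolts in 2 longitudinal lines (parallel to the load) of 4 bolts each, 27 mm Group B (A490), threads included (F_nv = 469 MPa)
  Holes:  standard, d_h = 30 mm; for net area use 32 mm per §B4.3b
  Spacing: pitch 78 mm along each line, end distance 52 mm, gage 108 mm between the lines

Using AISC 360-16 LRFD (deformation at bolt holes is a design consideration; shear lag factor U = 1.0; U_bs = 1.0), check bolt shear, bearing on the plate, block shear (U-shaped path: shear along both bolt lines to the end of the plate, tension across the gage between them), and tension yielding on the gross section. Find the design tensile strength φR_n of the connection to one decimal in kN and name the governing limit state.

Bolt shear: A_b = π(27)²/4 = 572.56 mm². φR_n = 0.75 × 469 × 572.56 × 8 × 1 = 1611.2 kN.
Bearing (12 mm plate, F_u = 400 MPa): end bolts L_c = 52 − 30/2 = 37, R_n = min(1.2×37×12×400, 2.4×27×12×400) = 213.12 kN/bolt; interior L_c = 78 − 30 = 48, R_n = 276.48 kN/bolt. φR_n = 0.75 × (2×213.12 + 6×276.48) = 1563.8 kN.
Block shear: shear path 2×[52+3×78] = 2×286 mm, A_gv = 6864, A_nv = 2×(286 − 3.5×32)×12 = 4176 mm²; tension across gage: (108 − 1×32)×12 = 912 mm². R_n = min(0.6×400×4176, 0.6×250×6864) + 1.0×400×912 = min(1002.2, 1029.6) + 364.8 = 1367 kN. φR_n = 0.75 × 1367 = 1025.3 kN.
Tension yield (gross): A_g = 282×12 = 3384 mm². φR_n = 0.90 × 250 × 3384 = 761.4 kN.
Governing: min(1611.2, 1563.8, 1025.3, 761.4) = 761.4 kN → gross-section yield.

761.4 kN (gross-section yield governs)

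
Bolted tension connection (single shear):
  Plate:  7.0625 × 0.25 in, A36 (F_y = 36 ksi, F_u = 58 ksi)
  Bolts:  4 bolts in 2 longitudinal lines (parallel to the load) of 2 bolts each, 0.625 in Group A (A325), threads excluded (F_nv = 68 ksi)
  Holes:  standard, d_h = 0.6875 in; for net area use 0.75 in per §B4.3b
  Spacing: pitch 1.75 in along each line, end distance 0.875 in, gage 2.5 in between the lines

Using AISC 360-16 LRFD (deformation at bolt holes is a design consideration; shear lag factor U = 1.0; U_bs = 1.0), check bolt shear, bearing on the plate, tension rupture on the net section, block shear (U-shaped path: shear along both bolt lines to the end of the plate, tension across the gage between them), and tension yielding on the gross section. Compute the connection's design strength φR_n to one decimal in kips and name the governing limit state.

38.6 kips (block shear governs)

Bolt shear: A_b = π(0.625)²/4 = 0.3068 in². φR_n = 0.75 × 68 × 0.3068 × 4 × 1 = 62.6 kips.
Bearing (0.25 in plate, F_u = 58 ksi): end bolts L_c = 0.875 − 0.6875/2 = 0.53125, R_n = min(1.2×0.53125×0.25×58, 2.4×0.625×0.25×58) = 9.2438 kips/bolt; interior L_c = 1.75 − 0.6875 = 1.0625, R_n = 18.488 kips/bolt. φR_n = 0.75 × (2×9.2438 + 2×18.488) = 41.6 kips.
Tension rupture (net): A_n = (7.0625 − 2×0.75)×0.25 = 1.3906 in² (U = 1.0, A_e = A_n). φR_n = 0.75 × 58 × 1.3906 = 60.5 kips.
Block shear: shear path 2×[0.875+1×1.75] = 2×2.625 in, A_gv = 1.3125, A_nv = 2×(2.625 − 1.5×0.75)×0.25 = 0.75 in²; tension across gage: (2.5 − 1×0.75)×0.25 = 0.4375 in². R_n = min(0.6×58×0.75, 0.6×36×1.3125) + 1.0×58×0.4375 = min(26.1, 28.35) + 25.375 = 51.475 kips. φR_n = 0.75 × 51.475 = 38.6 kips.
Tension yield (gross): A_g = 7.0625×0.25 = 1.7656 in². φR_n = 0.90 × 36 × 1.7656 = 57.2 kips.
Governing: min(62.6, 41.6, 60.5, 38.6, 57.2) = 38.6 kips → block shear.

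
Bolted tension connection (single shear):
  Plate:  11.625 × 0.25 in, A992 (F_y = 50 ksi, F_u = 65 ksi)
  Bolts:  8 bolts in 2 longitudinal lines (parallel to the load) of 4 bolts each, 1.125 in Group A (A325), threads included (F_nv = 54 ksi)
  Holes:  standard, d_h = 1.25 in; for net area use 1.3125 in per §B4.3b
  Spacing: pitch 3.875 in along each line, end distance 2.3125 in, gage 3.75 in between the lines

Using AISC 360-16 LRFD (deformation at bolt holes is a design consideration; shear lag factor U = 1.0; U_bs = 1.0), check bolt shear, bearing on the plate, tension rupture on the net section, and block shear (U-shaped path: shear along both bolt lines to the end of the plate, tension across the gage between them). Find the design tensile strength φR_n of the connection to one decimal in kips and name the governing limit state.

109.7 kips (net-section rupture governs)

Bolt shear: A_b = π(1.125)²/4 = 0.99402 in². φR_n = 0.75 × 54 × 0.99402 × 8 × 1 = 322.1 kips.
Bearing (0.25 in plate, F_u = 65 ksi): end bolts L_c = 2.3125 − 1.25/2 = 1.6875, R_n = min(1.2×1.6875×0.25×65, 2.4×1.125×0.25×65) = 32.906 kips/bolt; interior L_c = 3.875 − 1.25 = 2.625, R_n = 43.875 kips/bolt. φR_n = 0.75 × (2×32.906 + 6×43.875) = 246.8 kips.
Tension rupture (net): A_n = (11.625 − 2×1.3125)×0.25 = 2.25 in² (U = 1.0, A_e = A_n). φR_n = 0.75 × 65 × 2.25 = 109.7 kips.
Block shear: shear path 2×[2.3125+3×3.875] = 2×13.9375 in, A_gv = 6.9688, A_nv = 2×(13.9375 − 3.5×1.3125)×0.25 = 4.6719 in²; tension across gage: (3.75 − 1×1.3125)×0.25 = 0.60938 in². R_n = min(0.6×65×4.6719, 0.6×50×6.9688) + 1.0×65×0.60938 = min(182.2, 209.06) + 39.61 = 221.81 kips. φR_n = 0.75 × 221.81 = 166.4 kips.
Governing: min(322.1, 246.8, 109.7, 166.4) = 109.7 kips → net-section rupture.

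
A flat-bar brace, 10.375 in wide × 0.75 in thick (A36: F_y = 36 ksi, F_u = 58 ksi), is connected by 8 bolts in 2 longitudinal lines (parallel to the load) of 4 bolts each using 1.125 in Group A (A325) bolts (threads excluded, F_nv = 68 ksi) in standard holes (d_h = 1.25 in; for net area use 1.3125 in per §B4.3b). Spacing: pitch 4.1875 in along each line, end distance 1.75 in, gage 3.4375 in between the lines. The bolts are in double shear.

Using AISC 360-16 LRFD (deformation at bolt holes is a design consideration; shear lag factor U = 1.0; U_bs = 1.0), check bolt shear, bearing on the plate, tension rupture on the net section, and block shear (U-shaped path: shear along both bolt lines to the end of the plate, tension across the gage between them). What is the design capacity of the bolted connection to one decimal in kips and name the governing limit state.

252.8 kips (net-section rupture governs)

Bolt shear: A_b = π(1.125)²/4 = 0.99402 in². φR_n = 0.75 × 68 × 0.99402 × 8 × 2 = 811.1 kips.
Bearing (0.75 in plate, F_u = 58 ksi): end bolts L_c = 1.75 − 1.25/2 = 1.125, R_n = min(1.2×1.125×0.75×58, 2.4×1.125×0.75×58) = 58.725 kips/bolt; interior L_c = 4.1875 − 1.25 = 2.9375, R_n = 117.45 kips/bolt. φR_n = 0.75 × (2×58.725 + 6×117.45) = 616.6 kips.
Tension rupture (net): A_n = (10.375 − 2×1.3125)×0.75 = 5.8125 in² (U = 1.0, A_e = A_n). φR_n = 0.75 × 58 × 5.8125 = 252.8 kips.
Block shear: shear path 2×[1.75+3×4.1875] = 2×14.3125 in, A_gv = 21.469, A_nv = 2×(14.3125 − 3.5×1.3125)×0.75 = 14.578 in²; tension across gage: (3.4375 − 1×1.3125)×0.75 = 1.5938 in². R_n = min(0.6×58×14.578, 0.6×36×21.469) + 1.0×58×1.5938 = min(507.31, 463.73) + 92.44 = 556.17 kips. φR_n = 0.75 × 556.17 = 417.1 kips.
Governing: min(811.1, 616.6, 252.8, 417.1) = 252.8 kips → net-section rupture.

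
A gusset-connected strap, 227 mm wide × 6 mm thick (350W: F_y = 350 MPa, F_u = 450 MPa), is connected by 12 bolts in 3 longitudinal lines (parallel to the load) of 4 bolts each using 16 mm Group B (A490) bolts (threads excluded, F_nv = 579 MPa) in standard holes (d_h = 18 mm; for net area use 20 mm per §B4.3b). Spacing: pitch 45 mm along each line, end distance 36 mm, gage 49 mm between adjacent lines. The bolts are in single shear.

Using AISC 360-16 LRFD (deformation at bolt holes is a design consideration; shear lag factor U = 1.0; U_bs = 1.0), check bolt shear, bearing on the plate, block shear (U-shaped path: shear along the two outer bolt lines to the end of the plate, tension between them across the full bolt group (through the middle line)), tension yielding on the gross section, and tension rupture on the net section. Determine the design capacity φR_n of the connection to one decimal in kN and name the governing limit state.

Bolt shear: A_b = π(16)²/4 = 201.06 mm². φR_n = 0.75 × 579 × 201.06 × 12 × 1 = 1047.7 kN.
Bearing (6 mm plate, F_u = 450 MPa): end bolts L_c = 36 − 18/2 = 27, R_n = min(1.2×27×6×450, 2.4×16×6×450) = 87.48 kN/bolt; interior L_c = 45 − 18 = 27, R_n = 87.48 kN/bolt. φR_n = 0.75 × (3×87.48 + 9×87.48) = 787.3 kN.
Block shear: shear path 2×[36+3×45] = 2×171 mm, A_gv = 2052, A_nv = 2×(171 − 3.5×20)×6 = 1212 mm²; tension across gage: (98 − 2×20)×6 = 348 mm². R_n = min(0.6×450×1212, 0.6×350×2052) + 1.0×450×348 = min(327.24, 430.92) + 156.6 = 483.84 kN. φR_n = 0.75 × 483.84 = 362.9 kN.
Tension yield (gross): A_g = 227×6 = 1362 mm². φR_n = 0.90 × 350 × 1362 = 429.0 kN.
Tension rupture (net): A_n = (227 − 3×20)×6 = 1002 mm² (U = 1.0, A_e = A_n). φR_n = 0.75 × 450 × 1002 = 338.2 kN.
Governing: min(1047.7, 787.3, 362.9, 429.0, 338.2) = 338.2 kN → net-section rupture.

338.2 kN (net-section rupture governs)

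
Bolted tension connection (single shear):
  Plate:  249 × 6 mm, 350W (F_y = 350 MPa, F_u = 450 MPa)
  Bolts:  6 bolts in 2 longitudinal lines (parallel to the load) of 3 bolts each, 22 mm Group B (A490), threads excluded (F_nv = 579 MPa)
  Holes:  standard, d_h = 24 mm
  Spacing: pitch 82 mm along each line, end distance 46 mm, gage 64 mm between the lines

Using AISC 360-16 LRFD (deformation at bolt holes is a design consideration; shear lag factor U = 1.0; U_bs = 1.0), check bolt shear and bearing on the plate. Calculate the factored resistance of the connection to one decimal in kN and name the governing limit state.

592.9 kN (bearing governs)

Bolt shear: A_b = π(22)²/4 = 380.13 mm². φR_n = 0.75 × 579 × 380.13 × 6 × 1 = 990.4 kN.
Bearing (6 mm plate, F_u = 450 MPa): end bolts L_c = 46 − 24/2 = 34, R_n = min(1.2×34×6×450, 2.4×22×6×450) = 110.16 kN/bolt; interior L_c = 82 − 24 = 58, R_n = 142.56 kN/bolt. φR_n = 0.75 × (2×110.16 + 4×142.56) = 592.9 kN.
Governing: min(990.4, 592.9) = 592.9 kN → bearing.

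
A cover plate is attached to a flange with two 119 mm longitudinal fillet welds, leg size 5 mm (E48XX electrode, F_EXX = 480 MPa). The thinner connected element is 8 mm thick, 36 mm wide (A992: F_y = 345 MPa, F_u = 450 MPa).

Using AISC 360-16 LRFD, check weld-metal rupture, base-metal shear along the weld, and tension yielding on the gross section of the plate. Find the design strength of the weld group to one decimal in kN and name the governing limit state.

Weld metal: throat = 0.707×5 = 3.535 mm, L = 2×119 = 238 mm. φR_n = 0.75 × 0.6 × 480 × 3.535 × 238 = 181.7 kN.
Base metal shear (8 mm plate): yield φR_n = 1.0×0.6×345×8×238 = 394.1 kN; rupture φR_n = 0.75×0.6×450×8×238 = 385.6 kN; take 385.6 kN (rupture).
Tension yield (gross): A_g = 36×8 = 288 mm². φR_n = 0.90 × 345 × 288 = 89.4 kN.
Governing: min(181.7, 385.6, 89.4) = 89.4 kN → gross-section yield.

89.4 kN (gross-section yield governs)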